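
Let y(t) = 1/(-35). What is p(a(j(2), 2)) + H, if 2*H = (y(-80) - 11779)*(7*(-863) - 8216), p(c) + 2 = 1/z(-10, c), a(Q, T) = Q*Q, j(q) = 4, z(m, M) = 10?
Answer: 5877676229/70 ≈ 8.3967e+7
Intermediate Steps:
y(t) = -1/35
a(Q, T) = Q**2
p(c) = -19/10 (p(c) = -2 + 1/10 = -19/10)
H = 2938838181/35 (H = ((-1/35 - 11779)*(7*(-863) - 8216))/2 = (-412266*(-6041 - 8216)/35)/2 = (-412266/35*(-14257))/2 = (1/2)*(5877676362/35) = 2938838181/35 ≈ 8.3967e+7)
p(a(j(2), 2)) + H = -19/10 + 2938838181/35 = 5877676229/70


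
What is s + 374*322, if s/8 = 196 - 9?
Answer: 121924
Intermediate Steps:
s = 1496 (s = 8*(196 - 9) = 8*187 = 1496)
s + 374*322 = 1496 + 374*322 = 1496 + 120428 = 121924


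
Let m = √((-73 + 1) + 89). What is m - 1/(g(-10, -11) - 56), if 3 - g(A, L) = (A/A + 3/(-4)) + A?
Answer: 4/173 + √17 ≈ 4.1462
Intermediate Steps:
g(A, L) = 11/4 - A (g(A, L) = 3 - ((A/A + 3/(-4)) + A) = 3 - ((1 + 3*(-¼)) + A) = 3 - ((1 - ¾) + A) = 3 - (¼ + A) = 3 + (-¼ - A) = 11/4 - A)
m = √17 (m = √(-72 + 89) = √17 ≈ 4.1231)
m - 1/(g(-10, -11) - 56) = √17 - 1/((11/4 - 1*(-10)) - 56) = √17 - 1/((11/4 + 10) - 56) = √17 - 1/(51/4 - 56) = √17 - 1/(-173/4) = √17 - 1*(-4/173) = √17 + 4/173 = 4/173 + √17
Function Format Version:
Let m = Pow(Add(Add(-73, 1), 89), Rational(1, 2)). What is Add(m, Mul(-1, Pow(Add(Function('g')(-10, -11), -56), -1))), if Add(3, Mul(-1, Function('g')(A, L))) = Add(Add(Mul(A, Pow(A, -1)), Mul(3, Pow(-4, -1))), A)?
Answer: Add(Rational(4, 173), Pow(17, Rational(1, 2))) ≈ 4.1462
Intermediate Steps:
Function('g')(A, L) = Add(Rational(11, 4), Mul(-1, A)) (Function('g')(A, L) = Add(3, Mul(-1, Add(Add(Mul(A, Pow(A, -1)), Mul(3, Pow(-4, -1))), A))) = Add(3, Mul(-1, Add(Add(1, Mul(3, Rational(-1, 4))), A))) = Add(3, Mul(-1, Add(Add(1, Rational(-3, 4)), A))) = Add(3, Mul(-1, Add(Rational(1, 4), A))) = Add(3, Add(Rational(-1, 4), Mul(-1, A))) = Add(Rational(11, 4), Mul(-1, A)))
m = Pow(17, Rational(1, 2)) (m = Pow(Add(-72, 89), Rational(1, 2)) = Pow(17, Rational(1, 2)) ≈ 4.1231)
Add(m, Mul(-1, Pow(Add(Function('g')(-10, -11), -56), -1))) = Add(Pow(17, Rational(1, 2)), Mul(-1, Pow(Add(Add(Rational(11, 4), Mul(-1, -10)), -56), -1))) = Add(Pow(17, Rational(1, 2)), Mul(-1, Pow(Add(Add(Rational(11, 4), 10), -56), -1))) = Add(Pow(17, Rational(1, 2)), Mul(-1, Pow(Add(Rational(51, 4), -56), -1))) = Add(Pow(17, Rational(1, 2)), Mul(-1, Pow(Rational(-173, 4), -1))) = Add(Pow(17, Rational(1, 2)), Mul(-1, Rational(-4, 173))) = Add(Pow(17, Rational(1, 2)), Rational(4, 173)) = Add(Rational(4, 173), Pow(17, Rational(1, 2)))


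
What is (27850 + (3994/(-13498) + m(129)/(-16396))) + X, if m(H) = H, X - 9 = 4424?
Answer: 3572293533499/110656604 ≈ 32283.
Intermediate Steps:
X = 4433 (X = 9 + 4424 = 4433)
(27850 + (3994/(-13498) + m(129)/(-16396))) + X = (27850 + (3994/(-13498) + 129/(-16396))) + 4433 = (27850 + (3994*(-1/13498) + 129*(-1/16396))) + 4433 = (27850 + (-1997/6749 - 129/16396)) + 4433 = (27850 - 33613433/110656604) + 4433 = 3081752807967/110656604 + 4433 = 3572293533499/110656604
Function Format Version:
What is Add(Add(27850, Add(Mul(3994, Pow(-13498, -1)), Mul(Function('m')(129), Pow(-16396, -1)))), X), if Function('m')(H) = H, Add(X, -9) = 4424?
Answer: Rational(3572293533499, 110656604) ≈ 32283.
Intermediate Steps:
X = 4433 (X = Add(9, 4424) = 4433)
Add(Add(27850, Add(Mul(3994, Pow(-13498, -1)), Mul(Function('m')(129), Pow(-16396, -1)))), X) = Add(Add(27850, Add(Mul(3994, Pow(-13498, -1)), Mul(129, Pow(-16396, -1)))), 4433) = Add(Add(27850, Add(Mul(3994, Rational(-1, 13498)), Mul(129, Rational(-1, 16396)))), 4433) = Add(Add(27850, Add(Rational(-1997, 6749), Rational(-129, 16396))), 4433) = Add(Add(27850, Rational(-33613433, 110656604)), 4433) = Add(Rational(3081752807967, 110656604), 4433) = Rational(3572293533499, 110656604)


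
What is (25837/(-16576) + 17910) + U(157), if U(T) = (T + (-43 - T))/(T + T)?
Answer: 6657877761/371776 ≈ 17908.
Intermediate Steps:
U(T) = -43/(2*T) (U(T) = -43*1/(2*T) = -43/(2*T))
(25837/(-16576) + 17910) + U(157) = (25837/(-16576) + 17910) - 43/2/157 = (25837*(-1/16576) + 17910) - 43/2*1/157 = (-3691/2368 + 17910) - 43/314 = 42407189/2368 - 43/314 = 6657877761/371776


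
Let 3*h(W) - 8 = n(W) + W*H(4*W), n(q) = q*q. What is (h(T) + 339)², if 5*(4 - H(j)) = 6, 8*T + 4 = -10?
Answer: 6699913609/57600 ≈ 1.1632e+5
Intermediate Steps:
n(q) = q²
T = -7/4 (T = -½ + (⅛)*(-10) = -½ - 5/4 = -7/4 ≈ -1.7500)
H(j) = 14/5 (H(j) = 4 - ⅕*6 = 4 - 6/5 = 14/5)
h(W) = 8/3 + W²/3 + 14*W/15 (h(W) = 8/3 + (W² + W*(14/5))/3 = 8/3 + (W² + 14*W/5)/3 = 8/3 + (W²/3 + 14*W/15) = 8/3 + W²/3 + 14*W/15)
(h(T) + 339)² = ((8/3 + (-7/4)²/3 + (14/15)*(-7/4)) + 339)² = ((8/3 + (⅓)*(49/16) - 49/30) + 339)² = ((8/3 + 49/48 - 49/30) + 339)² = (493/240 + 339)² = (81853/240)² = 6699913609/57600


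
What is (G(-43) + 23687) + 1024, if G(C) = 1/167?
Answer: 4126738/167 ≈ 24711.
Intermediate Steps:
G(C) = 1/167
(G(-43) + 23687) + 1024 = (1/167 + 23687) + 1024 = 3955730/167 + 1024 = 4126738/167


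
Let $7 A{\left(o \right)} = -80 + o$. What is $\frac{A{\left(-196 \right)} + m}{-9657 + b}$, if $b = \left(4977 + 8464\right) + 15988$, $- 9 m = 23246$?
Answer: $- \frac{82603}{622818} \approx -0.13263$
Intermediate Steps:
$A{\left(o \right)} = - \frac{80}{7} + \frac{o}{7}$ ($A{\left(o \right)} = \frac{-80 + o}{7} = - \frac{80}{7} + \frac{o}{7}$)
$m = - \frac{23246}{9}$ ($m = \left(- \frac{1}{9}\right) 23246 = - \frac{23246}{9} \approx -2582.9$)
$b = 29429$ ($b = 13441 + 15988 = 29429$)
$\frac{A{\left(-196 \right)} + m}{-9657 + b} = \frac{\left(- \frac{80}{7} + \frac{1}{7} \left(-196\right)\right) - \frac{23246}{9}}{-9657 + 29429} = \frac{\left(- \frac{80}{7} - 28\right) - \frac{23246}{9}}{19772} = \left(- \frac{276}{7} - \frac{23246}{9}\right) \frac{1}{19772} = \left(- \frac{165206}{63}\right) \frac{1}{19772} = - \frac{82603}{622818}$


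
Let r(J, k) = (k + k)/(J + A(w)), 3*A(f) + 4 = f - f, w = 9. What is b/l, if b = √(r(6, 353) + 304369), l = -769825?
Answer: -√14921494/5388775 ≈ -0.00071683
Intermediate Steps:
A(f) = -4/3 (A(f) = -4/3 + (f - f)/3 = -4/3 + (⅓)*0 = -4/3 + 0 = -4/3)
r(J, k) = 2*k/(-4/3 + J) (r(J, k) = (k + k)/(J - 4/3) = (2*k)/(-4/3 + J) = 2*k/(-4/3 + J))
b = √14921494/7 (b = √(6*353/(-4 + 3*6) + 304369) = √(6*353/(-4 + 18) + 304369) = √(6*353/14 + 304369) = √(6*353*(1/14) + 304369) = √(1059/7 + 304369) = √(2131642/7) = √14921494/7 ≈ 551.83)
b/l = (√14921494/7)/(-769825) = (√14921494/7)*(-1/769825) = -√14921494/5388775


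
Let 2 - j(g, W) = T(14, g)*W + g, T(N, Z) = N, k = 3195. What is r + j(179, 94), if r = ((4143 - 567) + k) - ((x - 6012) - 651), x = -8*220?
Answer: 13701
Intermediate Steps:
x = -1760
j(g, W) = 2 - g - 14*W (j(g, W) = 2 - (14*W + g) = 2 - (g + 14*W) = 2 + (-g - 14*W) = 2 - g - 14*W)
r = 15194 (r = ((4143 - 567) + 3195) - ((-1760 - 6012) - 651) = (3576 + 3195) - (-7772 - 651) = 6771 - 1*(-8423) = 6771 + 8423 = 15194)
r + j(179, 94) = 15194 + (2 - 1*179 - 14*94) = 15194 + (2 - 179 - 1316) = 15194 - 1493 = 13701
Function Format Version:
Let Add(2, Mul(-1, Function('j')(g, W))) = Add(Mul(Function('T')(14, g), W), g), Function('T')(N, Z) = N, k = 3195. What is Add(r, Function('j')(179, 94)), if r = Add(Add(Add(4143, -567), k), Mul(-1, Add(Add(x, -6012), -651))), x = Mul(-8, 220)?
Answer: 13701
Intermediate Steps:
x = -1760
Function('j')(g, W) = Add(2, Mul(-1, g), Mul(-14, W)) (Function('j')(g, W) = Add(2, Mul(-1, Add(Mul(14, W), g))) = Add(2, Mul(-1, Add(g, Mul(14, W)))) = Add(2, Add(Mul(-1, g), Mul(-14, W))) = Add(2, Mul(-1, g), Mul(-14, W)))
r = 15194 (r = Add(Add(Add(4143, -567), 3195), Mul(-1, Add(Add(-1760, -6012), -651))) = Add(Add(3576, 3195), Mul(-1, Add(-7772, -651))) = Add(6771, Mul(-1, -8423)) = Add(6771, 8423) = 15194)
Add(r, Function('j')(179, 94)) = Add(15194, Add(2, Mul(-1, 179), Mul(-14, 94))) = Add(15194, Add(2, -179, -1316)) = Add(15194, -1493) = 13701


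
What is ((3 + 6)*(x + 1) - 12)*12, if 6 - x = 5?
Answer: 72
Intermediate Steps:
x = 1 (x = 6 - 1*5 = 6 - 5 = 1)
((3 + 6)*(x + 1) - 12)*12 = ((3 + 6)*(1 + 1) - 12)*12 = (9*2 - 12)*12 = (18 - 12)*12 = 6*12 = 72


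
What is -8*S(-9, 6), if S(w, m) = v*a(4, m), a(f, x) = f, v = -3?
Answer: 96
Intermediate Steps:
S(w, m) = -12 (S(w, m) = -3*4 = -12)
-8*S(-9, 6) = -8*(-12) = 96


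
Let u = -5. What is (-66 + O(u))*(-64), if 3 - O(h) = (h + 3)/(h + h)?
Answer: 20224/5 ≈ 4044.8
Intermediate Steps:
O(h) = 3 - (3 + h)/(2*h) (O(h) = 3 - (h + 3)/(h + h) = 3 - (3 + h)/(2*h))
(-66 + O(u))*(-64) = (-66 + (1/2)*(-3 + 5*(-5))/(-5))*(-64) = (-66 + (1/2)*(-1/5)*(-3 - 25))*(-64) = (-66 + (1/2)*(-1/5)*(-28))*(-64) = (-66 + 14/5)*(-64) = -316/5*(-64) = 20224/5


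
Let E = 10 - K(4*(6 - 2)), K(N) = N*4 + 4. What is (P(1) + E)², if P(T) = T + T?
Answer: 3136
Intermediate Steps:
P(T) = 2*T
K(N) = 4 + 4*N (K(N) = 4*N + 4 = 4 + 4*N)
E = -58 (E = 10 - (4 + 4*(4*(6 - 2))) = 10 - (4 + 4*(4*4)) = 10 - (4 + 4*16) = 10 - (4 + 64) = 10 - 1*68 = 10 - 68 = -58)
(P(1) + E)² = (2*1 - 58)² = (2 - 58)² = (-56)² = 3136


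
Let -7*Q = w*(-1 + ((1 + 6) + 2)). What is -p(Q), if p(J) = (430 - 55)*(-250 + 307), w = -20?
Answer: -21375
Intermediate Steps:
Q = 160/7 (Q = -(-20)*(-1 + ((1 + 6) + 2))/7 = -(-20)*(-1 + (7 + 2))/7 = -(-20)*(-1 + 9)/7 = -(-20)*8/7 = -1/7*(-160) = 160/7 ≈ 22.857)
p(J) = 21375 (p(J) = 375*57 = 21375)
-p(Q) = -1*21375 = -21375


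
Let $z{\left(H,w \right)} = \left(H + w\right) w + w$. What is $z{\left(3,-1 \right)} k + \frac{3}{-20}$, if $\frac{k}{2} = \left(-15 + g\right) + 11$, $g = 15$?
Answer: $- \frac{1323}{20} \approx -66.15$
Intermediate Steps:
$k = 22$ ($k = 2 \left(\left(-15 + 15\right) + 11\right) = 2 \left(0 + 11\right) = 2 \cdot 11 = 22$)
$z{\left(H,w \right)} = w + w \left(H + w\right)$ ($z{\left(H,w \right)} = w \left(H + w\right) + w = w + w \left(H + w\right)$)
$z{\left(3,-1 \right)} k + \frac{3}{-20} = - (1 + 3 - 1) 22 + \frac{3}{-20} = \left(-1\right) 3 \cdot 22 + 3 \left(- \frac{1}{20}\right) = \left(-3\right) 22 - \frac{3}{20} = -66 - \frac{3}{20} = - \frac{1323}{20}$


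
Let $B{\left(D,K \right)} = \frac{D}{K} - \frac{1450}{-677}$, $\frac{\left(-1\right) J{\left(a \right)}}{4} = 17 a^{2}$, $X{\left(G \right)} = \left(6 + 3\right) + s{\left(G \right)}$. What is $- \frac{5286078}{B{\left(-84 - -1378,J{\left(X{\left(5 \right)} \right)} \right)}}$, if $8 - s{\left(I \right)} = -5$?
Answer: $- \frac{19630224202512}{7807727} \approx -2.5142 \cdot 10^{6}$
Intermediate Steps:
$s{\left(I \right)} = 13$ ($s{\left(I \right)} = 8 - -5 = 8 + 5 = 13$)
$X{\left(G \right)} = 22$ ($X{\left(G \right)} = \left(6 + 3\right) + 13 = 9 + 13 = 22$)
$J{\left(a \right)} = - 68 a^{2}$ ($J{\left(a \right)} = - 4 \cdot 17 a^{2} = - 68 a^{2}$)
$B{\left(D,K \right)} = \frac{1450}{677} + \frac{D}{K}$ ($B{\left(D,K \right)} = \frac{D}{K} - - \frac{1450}{677} = \frac{D}{K} + \frac{1450}{677} = \frac{1450}{677} + \frac{D}{K}$)
$- \frac{5286078}{B{\left(-84 - -1378,J{\left(X{\left(5 \right)} \right)} \right)}} = - \frac{5286078}{\frac{1450}{677} + \frac{-84 - -1378}{\left(-68\right) 22^{2}}} = - \frac{5286078}{\frac{1450}{677} + \frac{-84 + 1378}{\left(-68\right) 484}} = - \frac{5286078}{\frac{1450}{677} + \frac{1294}{-32912}} = - \frac{5286078}{\frac{1450}{677} + 1294 \left(- \frac{1}{32912}\right)} = - \frac{5286078}{\frac{1450}{677} - \frac{647}{16456}} = - \frac{5286078}{\frac{23423181}{11140712}} = \left(-5286078\right) \frac{11140712}{23423181} = - \frac{19630224202512}{7807727}$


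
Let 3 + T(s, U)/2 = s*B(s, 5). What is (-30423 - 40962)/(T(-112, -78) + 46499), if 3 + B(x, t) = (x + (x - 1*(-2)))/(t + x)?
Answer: -7638195/4996927 ≈ -1.5286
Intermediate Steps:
B(x, t) = -3 + (2 + 2*x)/(t + x) (B(x, t) = -3 + (x + (x - 1*(-2)))/(t + x) = -3 + (x + (x + 2))/(t + x) = -3 + (x + (2 + x))/(t + x) = -3 + (2 + 2*x)/(t + x))
T(s, U) = -6 + 2*s*(-13 - s)/(5 + s) (T(s, U) = -6 + 2*(s*((2 - s - 3*5)/(5 + s))) = -6 + 2*(s*((2 - s - 15)/(5 + s))) = -6 + 2*(s*((-13 - s)/(5 + s))) = -6 + 2*(s*(-13 - s)/(5 + s)) = -6 + 2*s*(-13 - s)/(5 + s))
(-30423 - 40962)/(T(-112, -78) + 46499) = (-30423 - 40962)/(2*(-15 - 1*(-112)² - 16*(-112))/(5 - 112) + 46499) = -71385/(2*(-15 - 1*12544 + 1792)/(-107) + 46499) = -71385/(2*(-1/107)*(-15 - 12544 + 1792) + 46499) = -71385/(2*(-1/107)*(-10767) + 46499) = -71385/(21534/107 + 46499) = -71385/4996927/107 = -71385*107/4996927 = -7638195/4996927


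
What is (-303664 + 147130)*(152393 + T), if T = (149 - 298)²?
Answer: -27329897196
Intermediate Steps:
T = 22201 (T = (-149)² = 22201)
(-303664 + 147130)*(152393 + T) = (-303664 + 147130)*(152393 + 22201) = -156534*174594 = -27329897196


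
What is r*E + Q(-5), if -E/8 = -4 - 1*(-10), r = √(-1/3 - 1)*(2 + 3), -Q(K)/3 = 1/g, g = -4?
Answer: ¾ - 160*I*√3 ≈ 0.75 - 277.13*I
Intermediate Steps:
Q(K) = ¾ (Q(K) = -3/(-4) = -3*(-¼) = ¾)
r = 10*I*√3/3 (r = √(-1*⅓ - 1)*5 = √(-⅓ - 1)*5 = √(-4/3)*5 = (2*I*√3/3)*5 = 10*I*√3/3 ≈ 5.7735*I)
E = -48 (E = -8*(-4 - 1*(-10)) = -8*(-4 + 10) = -8*6 = -48)
r*E + Q(-5) = (10*I*√3/3)*(-48) + ¾ = -160*I*√3 + ¾ = ¾ - 160*I*√3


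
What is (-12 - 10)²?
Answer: 484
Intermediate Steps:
(-12 - 10)² = (-22)² = 484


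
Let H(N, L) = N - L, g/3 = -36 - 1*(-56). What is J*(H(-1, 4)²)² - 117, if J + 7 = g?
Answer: 33008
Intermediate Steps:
g = 60 (g = 3*(-36 - 1*(-56)) = 3*(-36 + 56) = 3*20 = 60)
J = 53 (J = -7 + 60 = 53)
J*(H(-1, 4)²)² - 117 = 53*((-1 - 1*4)²)² - 117 = 53*((-1 - 4)²)² - 117 = 53*((-5)²)² - 117 = 53*25² - 117 = 53*625 - 117 = 33125 - 117 = 33008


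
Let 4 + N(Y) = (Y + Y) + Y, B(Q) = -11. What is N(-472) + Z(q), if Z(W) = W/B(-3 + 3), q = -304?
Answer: -15316/11 ≈ -1392.4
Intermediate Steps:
N(Y) = -4 + 3*Y (N(Y) = -4 + ((Y + Y) + Y) = -4 + (2*Y + Y) = -4 + 3*Y)
Z(W) = -W/11 (Z(W) = W/(-11) = W*(-1/11) = -W/11)
N(-472) + Z(q) = (-4 + 3*(-472)) - 1/11*(-304) = (-4 - 1416) + 304/11 = -1420 + 304/11 = -15316/11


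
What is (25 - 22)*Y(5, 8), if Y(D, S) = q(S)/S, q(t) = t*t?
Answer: 24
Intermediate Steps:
q(t) = t**2
Y(D, S) = S (Y(D, S) = S**2/S = S)
(25 - 22)*Y(5, 8) = (25 - 22)*8 = 3*8 = 24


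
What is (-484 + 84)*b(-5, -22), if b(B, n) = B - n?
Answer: -6800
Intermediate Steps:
(-484 + 84)*b(-5, -22) = (-484 + 84)*(-5 - 1*(-22)) = -400*(-5 + 22) = -400*17 = -6800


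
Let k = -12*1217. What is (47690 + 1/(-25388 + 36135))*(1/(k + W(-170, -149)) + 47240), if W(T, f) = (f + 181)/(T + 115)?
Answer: 19448059567362827175/8632549244 ≈ 2.2529e+9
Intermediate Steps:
W(T, f) = (181 + f)/(115 + T)
k = -14604
(47690 + 1/(-25388 + 36135))*(1/(k + W(-170, -149)) + 47240) = (47690 + 1/(-25388 + 36135))*(1/(-14604 + (181 - 149)/(115 - 170)) + 47240) = (47690 + 1/10747)*(1/(-14604 + 32/(-55)) + 47240) = (47690 + 1/10747)*(1/(-14604 - 1/55*32) + 47240) = 512524431*(1/(-14604 - 32/55) + 47240)/10747 = 512524431*(1/(-803252/55) + 47240)/10747 = 512524431*(-55/803252 + 47240)/10747 = (512524431/10747)*(37945624425/803252) = 19448059567362827175/8632549244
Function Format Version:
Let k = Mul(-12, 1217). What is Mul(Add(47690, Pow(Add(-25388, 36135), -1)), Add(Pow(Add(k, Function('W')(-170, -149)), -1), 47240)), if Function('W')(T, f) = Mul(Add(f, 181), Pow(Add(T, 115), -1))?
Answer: Rational(19448059567362827175, 8632549244) ≈ 2.2529e+9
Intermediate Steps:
Function('W')(T, f) = Mul(Pow(Add(115, T), -1), Add(181, f)) (Function('W')(T, f) = Mul(Add(181, f), Pow(Add(115, T), -1)) = Mul(Pow(Add(115, T), -1), Add(181, f)))
k = -14604
Mul(Add(47690, Pow(Add(-25388, 36135), -1)), Add(Pow(Add(k, Function('W')(-170, -149)), -1), 47240)) = Mul(Add(47690, Pow(Add(-25388, 36135), -1)), Add(Pow(Add(-14604, Mul(Pow(Add(115, -170), -1), Add(181, -149))), -1), 47240)) = Mul(Add(47690, Pow(10747, -1)), Add(Pow(Add(-14604, Mul(Pow(-55, -1), 32)), -1), 47240)) = Mul(Add(47690, Rational(1, 10747)), Add(Pow(Add(-14604, Mul(Rational(-1, 55), 32)), -1), 47240)) = Mul(Rational(512524431, 10747), Add(Pow(Add(-14604, Rational(-32, 55)), -1), 47240)) = Mul(Rational(512524431, 10747), Add(Pow(Rational(-803252, 55), -1), 47240)) = Mul(Rational(512524431, 10747), Add(Rational(-55, 803252), 47240)) = Mul(Rational(512524431, 10747), Rational(37945624425, 803252)) = Rational(19448059567362827175, 8632549244)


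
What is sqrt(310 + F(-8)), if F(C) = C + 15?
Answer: sqrt(317) ≈ 17.805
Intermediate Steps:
F(C) = 15 + C
sqrt(310 + F(-8)) = sqrt(310 + (15 - 8)) = sqrt(310 + 7) = sqrt(317)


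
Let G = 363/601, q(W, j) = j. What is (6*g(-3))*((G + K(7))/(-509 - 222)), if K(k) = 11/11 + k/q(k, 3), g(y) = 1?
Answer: -14198/439331 ≈ -0.032317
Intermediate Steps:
G = 363/601 (G = 363*(1/601) = 363/601 ≈ 0.60399)
K(k) = 1 + k/3 (K(k) = 11/11 + k/3 = 11*(1/11) + k*(1/3) = 1 + k/3)
(6*g(-3))*((G + K(7))/(-509 - 222)) = (6*1)*((363/601 + (1 + (1/3)*7))/(-509 - 222)) = 6*((363/601 + (1 + 7/3))/(-731)) = 6*((363/601 + 10/3)*(-1/731)) = 6*((7099/1803)*(-1/731)) = 6*(-7099/1317993) = -14198/439331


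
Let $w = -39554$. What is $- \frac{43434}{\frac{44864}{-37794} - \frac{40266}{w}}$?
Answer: $\frac{16232413737546}{63184363} \approx 2.5691 \cdot 10^{5}$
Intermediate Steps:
$- \frac{43434}{\frac{44864}{-37794} - \frac{40266}{w}} = - \frac{43434}{\frac{44864}{-37794} - \frac{40266}{-39554}} = - \frac{43434}{44864 \left(- \frac{1}{37794}\right) - - \frac{20133}{19777}} = - \frac{43434}{- \frac{22432}{18897} + \frac{20133}{19777}} = - \frac{43434}{- \frac{63184363}{373725969}} = \left(-43434\right) \left(- \frac{373725969}{63184363}\right) = \frac{16232413737546}{63184363}$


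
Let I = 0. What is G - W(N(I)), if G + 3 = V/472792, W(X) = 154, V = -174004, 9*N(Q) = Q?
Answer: -18600587/118198 ≈ -157.37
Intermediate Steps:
N(Q) = Q/9
G = -398095/118198 (G = -3 - 174004/472792 = -3 - 174004*1/472792 = -3 - 43501/118198 = -398095/118198 ≈ -3.3680)
G - W(N(I)) = -398095/118198 - 1*154 = -398095/118198 - 154 = -18600587/118198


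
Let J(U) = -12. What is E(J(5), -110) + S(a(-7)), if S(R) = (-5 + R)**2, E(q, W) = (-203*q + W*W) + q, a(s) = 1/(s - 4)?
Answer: 1760540/121 ≈ 14550.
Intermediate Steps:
a(s) = 1/(-4 + s)
E(q, W) = W**2 - 202*q (E(q, W) = (-203*q + W**2) + q = (W**2 - 203*q) + q = W**2 - 202*q)
E(J(5), -110) + S(a(-7)) = ((-110)**2 - 202*(-12)) + (-5 + 1/(-4 - 7))**2 = (12100 + 2424) + (-5 + 1/(-11))**2 = 14524 + (-5 - 1/11)**2 = 14524 + (-56/11)**2 = 14524 + 3136/121 = 1760540/121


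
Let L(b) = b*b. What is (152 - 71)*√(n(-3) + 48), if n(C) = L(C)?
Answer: 81*√57 ≈ 611.54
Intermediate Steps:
L(b) = b²
n(C) = C²
(152 - 71)*√(n(-3) + 48) = (152 - 71)*√((-3)² + 48) = 81*√(9 + 48) = 81*√57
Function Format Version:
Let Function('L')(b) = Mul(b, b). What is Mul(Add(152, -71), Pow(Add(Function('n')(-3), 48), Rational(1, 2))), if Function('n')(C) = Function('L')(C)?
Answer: Mul(81, Pow(57, Rational(1, 2))) ≈ 611.54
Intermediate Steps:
Function('L')(b) = Pow(b, 2)
Function('n')(C) = Pow(C, 2)
Mul(Add(152, -71), Pow(Add(Function('n')(-3), 48), Rational(1, 2))) = Mul(Add(152, -71), Pow(Add(Pow(-3, 2), 48), Rational(1, 2))) = Mul(81, Pow(Add(9, 48), Rational(1, 2))) = Mul(81, Pow(57, Rational(1, 2)))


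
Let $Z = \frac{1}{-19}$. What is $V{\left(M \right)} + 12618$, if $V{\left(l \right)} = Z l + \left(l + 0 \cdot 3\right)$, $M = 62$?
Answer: $\frac{240858}{19} \approx 12677.0$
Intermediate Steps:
$Z = - \frac{1}{19} \approx -0.052632$
$V{\left(l \right)} = \frac{18 l}{19}$ ($V{\left(l \right)} = - \frac{l}{19} + \left(l + 0 \cdot 3\right) = - \frac{l}{19} + \left(l + 0\right) = - \frac{l}{19} + l = \frac{18 l}{19}$)
$V{\left(M \right)} + 12618 = \frac{18}{19} \cdot 62 + 12618 = \frac{1116}{19} + 12618 = \frac{240858}{19}$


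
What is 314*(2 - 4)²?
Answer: 1256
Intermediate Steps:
314*(2 - 4)² = 314*(-2)² = 314*4 = 1256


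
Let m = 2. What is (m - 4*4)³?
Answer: -2744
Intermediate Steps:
(m - 4*4)³ = (2 - 4*4)³ = (2 - 16)³ = (-14)³ = -2744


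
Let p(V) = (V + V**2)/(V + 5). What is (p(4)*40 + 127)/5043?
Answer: 1943/45387 ≈ 0.042810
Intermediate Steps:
p(V) = (V + V**2)/(5 + V)
(p(4)*40 + 127)/5043 = ((4*(1 + 4)/(5 + 4))*40 + 127)/5043 = ((4*5/9)*40 + 127)*(1/5043) = ((4*(1/9)*5)*40 + 127)*(1/5043) = ((20/9)*40 + 127)*(1/5043) = (800/9 + 127)*(1/5043) = (1943/9)*(1/5043) = 1943/45387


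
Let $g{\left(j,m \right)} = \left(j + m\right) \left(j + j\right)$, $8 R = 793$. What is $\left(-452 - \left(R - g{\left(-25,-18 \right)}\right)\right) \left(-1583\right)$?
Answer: $- \frac{20248153}{8} \approx -2.531 \cdot 10^{6}$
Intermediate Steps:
$R = \frac{793}{8}$ ($R = \frac{1}{8} \cdot 793 = \frac{793}{8} \approx 99.125$)
$g{\left(j,m \right)} = 2 j \left(j + m\right)$ ($g{\left(j,m \right)} = \left(j + m\right) 2 j = 2 j \left(j + m\right)$)
$\left(-452 - \left(R - g{\left(-25,-18 \right)}\right)\right) \left(-1583\right) = \left(-452 - \left(\frac{793}{8} + 50 \left(-25 - 18\right)\right)\right) \left(-1583\right) = \left(-452 - \left(\frac{793}{8} + 50 \left(-43\right)\right)\right) \left(-1583\right) = \left(-452 + \left(2150 - \frac{793}{8}\right)\right) \left(-1583\right) = \left(-452 + \frac{16407}{8}\right) \left(-1583\right) = \frac{12791}{8} \left(-1583\right) = - \frac{20248153}{8}$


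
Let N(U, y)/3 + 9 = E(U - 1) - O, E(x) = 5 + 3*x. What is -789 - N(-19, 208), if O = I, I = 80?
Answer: -357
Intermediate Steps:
O = 80
N(U, y) = -261 + 9*U (N(U, y) = -27 + 3*((5 + 3*(U - 1)) - 1*80) = -27 + 3*((5 + 3*(-1 + U)) - 80) = -27 + 3*((5 + (-3 + 3*U)) - 80) = -27 + 3*((2 + 3*U) - 80) = -27 + 3*(-78 + 3*U) = -27 + (-234 + 9*U) = -261 + 9*U)
-789 - N(-19, 208) = -789 - (-261 + 9*(-19)) = -789 - (-261 - 171) = -789 - 1*(-432) = -789 + 432 = -357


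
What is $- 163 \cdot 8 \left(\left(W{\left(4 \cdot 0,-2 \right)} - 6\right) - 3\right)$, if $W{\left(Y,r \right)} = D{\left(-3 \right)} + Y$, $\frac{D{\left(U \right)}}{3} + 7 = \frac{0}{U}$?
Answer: $39120$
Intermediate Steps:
$D{\left(U \right)} = -21$ ($D{\left(U \right)} = -21 + 3 \frac{0}{U} = -21 + 3 \cdot 0 = -21 + 0 = -21$)
$W{\left(Y,r \right)} = -21 + Y$
$- 163 \cdot 8 \left(\left(W{\left(4 \cdot 0,-2 \right)} - 6\right) - 3\right) = - 163 \cdot 8 \left(\left(\left(-21 + 4 \cdot 0\right) - 6\right) - 3\right) = - 163 \cdot 8 \left(\left(\left(-21 + 0\right) - 6\right) - 3\right) = - 163 \cdot 8 \left(\left(-21 - 6\right) - 3\right) = - 163 \cdot 8 \left(-27 - 3\right) = - 163 \cdot 8 \left(-30\right) = \left(-163\right) \left(-240\right) = 39120$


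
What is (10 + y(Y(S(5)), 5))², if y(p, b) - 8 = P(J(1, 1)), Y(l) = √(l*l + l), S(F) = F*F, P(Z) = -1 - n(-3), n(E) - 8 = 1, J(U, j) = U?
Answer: 64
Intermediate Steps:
n(E) = 9 (n(E) = 8 + 1 = 9)
P(Z) = -10 (P(Z) = -1 - 1*9 = -1 - 9 = -10)
S(F) = F²
Y(l) = √(l + l²) (Y(l) = √(l² + l) = √(l + l²))
y(p, b) = -2 (y(p, b) = 8 - 10 = -2)
(10 + y(Y(S(5)), 5))² = (10 - 2)² = 8² = 64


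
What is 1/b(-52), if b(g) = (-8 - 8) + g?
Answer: -1/68 ≈ -0.014706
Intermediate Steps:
b(g) = -16 + g
1/b(-52) = 1/(-16 - 52) = 1/(-68) = -1/68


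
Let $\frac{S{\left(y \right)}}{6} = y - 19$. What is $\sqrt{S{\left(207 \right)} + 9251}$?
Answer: $\sqrt{10379} \approx 101.88$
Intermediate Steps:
$S{\left(y \right)} = -114 + 6 y$ ($S{\left(y \right)} = 6 \left(y - 19\right) = 6 \left(-19 + y\right) = -114 + 6 y$)
$\sqrt{S{\left(207 \right)} + 9251} = \sqrt{\left(-114 + 6 \cdot 207\right) + 9251} = \sqrt{\left(-114 + 1242\right) + 9251} = \sqrt{1128 + 9251} = \sqrt{10379}$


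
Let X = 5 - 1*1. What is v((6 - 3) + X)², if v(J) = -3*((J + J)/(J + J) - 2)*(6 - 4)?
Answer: 36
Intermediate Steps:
X = 4 (X = 5 - 1 = 4)
v(J) = 6 (v(J) = -3*((2*J)/((2*J)) - 2)*2 = -3*((2*J)*(1/(2*J)) - 2)*2 = -3*(1 - 2)*2 = -(-3)*2 = -3*(-2) = 6)
v((6 - 3) + X)² = 6² = 36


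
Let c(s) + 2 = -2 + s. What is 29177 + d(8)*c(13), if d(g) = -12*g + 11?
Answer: 28412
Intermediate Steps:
c(s) = -4 + s (c(s) = -2 + (-2 + s) = -4 + s)
d(g) = 11 - 12*g
29177 + d(8)*c(13) = 29177 + (11 - 12*8)*(-4 + 13) = 29177 + (11 - 96)*9 = 29177 - 85*9 = 29177 - 765 = 28412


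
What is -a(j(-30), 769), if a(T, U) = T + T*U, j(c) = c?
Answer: 23100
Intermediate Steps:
-a(j(-30), 769) = -(-30)*(1 + 769) = -(-30)*770 = -1*(-23100) = 23100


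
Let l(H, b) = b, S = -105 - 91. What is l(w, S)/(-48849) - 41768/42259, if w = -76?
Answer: -2032042268/2064309891 ≈ -0.98437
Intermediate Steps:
S = -196
l(w, S)/(-48849) - 41768/42259 = -196/(-48849) - 41768/42259 = -196*(-1/48849) - 41768*1/42259 = 196/48849 - 41768/42259 = -2032042268/2064309891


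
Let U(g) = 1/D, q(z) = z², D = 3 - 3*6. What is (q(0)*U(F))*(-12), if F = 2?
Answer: 0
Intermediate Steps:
D = -15 (D = 3 - 18 = -15)
U(g) = -1/15 (U(g) = 1/(-15) = -1/15)
(q(0)*U(F))*(-12) = (0²*(-1/15))*(-12) = (0*(-1/15))*(-12) = 0*(-12) = 0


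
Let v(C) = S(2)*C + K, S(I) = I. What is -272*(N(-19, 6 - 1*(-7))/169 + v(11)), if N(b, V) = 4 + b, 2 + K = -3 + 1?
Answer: -823344/169 ≈ -4871.9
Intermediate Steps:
K = -4 (K = -2 + (-3 + 1) = -2 - 2 = -4)
v(C) = -4 + 2*C (v(C) = 2*C - 4 = -4 + 2*C)
-272*(N(-19, 6 - 1*(-7))/169 + v(11)) = -272*((4 - 19)/169 + (-4 + 2*11)) = -272*(-15*1/169 + (-4 + 22)) = -272*(-15/169 + 18) = -272*3027/169 = -823344/169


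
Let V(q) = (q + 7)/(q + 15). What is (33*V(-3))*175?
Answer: 1925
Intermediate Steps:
V(q) = (7 + q)/(15 + q)
(33*V(-3))*175 = (33*((7 - 3)/(15 - 3)))*175 = (33*(4/12))*175 = (33*((1/12)*4))*175 = (33*(⅓))*175 = 11*175 = 1925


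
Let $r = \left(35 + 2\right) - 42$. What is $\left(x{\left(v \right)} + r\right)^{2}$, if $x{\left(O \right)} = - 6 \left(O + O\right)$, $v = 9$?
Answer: $12769$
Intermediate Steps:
$x{\left(O \right)} = - 12 O$ ($x{\left(O \right)} = - 6 \cdot 2 O = - 12 O$)
$r = -5$ ($r = 37 - 42 = -5$)
$\left(x{\left(v \right)} + r\right)^{2} = \left(\left(-12\right) 9 - 5\right)^{2} = \left(-108 - 5\right)^{2} = \left(-113\right)^{2} = 12769$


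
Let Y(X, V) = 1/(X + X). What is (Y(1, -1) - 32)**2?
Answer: 3969/4 ≈ 992.25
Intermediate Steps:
Y(X, V) = 1/(2*X)
(Y(1, -1) - 32)**2 = ((1/2)/1 - 32)**2 = ((1/2)*1 - 32)**2 = (1/2 - 32)**2 = (-63/2)**2 = 3969/4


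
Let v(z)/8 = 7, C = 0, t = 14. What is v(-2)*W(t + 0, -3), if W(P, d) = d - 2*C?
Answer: -168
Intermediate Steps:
v(z) = 56 (v(z) = 8*7 = 56)
W(P, d) = d (W(P, d) = d - 2*0 = d + 0 = d)
v(-2)*W(t + 0, -3) = 56*(-3) = -168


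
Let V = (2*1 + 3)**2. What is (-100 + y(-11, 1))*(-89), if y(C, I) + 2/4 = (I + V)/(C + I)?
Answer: 91759/10 ≈ 9175.9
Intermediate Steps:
V = 25 (V = (2 + 3)**2 = 5**2 = 25)
y(C, I) = -1/2 + (25 + I)/(C + I) (y(C, I) = -1/2 + (I + 25)/(C + I) = -1/2 + (25 + I)/(C + I))
(-100 + y(-11, 1))*(-89) = (-100 + (50 + 1 - 1*(-11))/(2*(-11 + 1)))*(-89) = (-100 + (1/2)*(50 + 1 + 11)/(-10))*(-89) = (-100 + (1/2)*(-1/10)*62)*(-89) = (-100 - 31/10)*(-89) = -1031/10*(-89) = 91759/10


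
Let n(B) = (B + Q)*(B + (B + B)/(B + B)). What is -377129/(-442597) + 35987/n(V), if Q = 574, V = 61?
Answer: 30775306969/17425043890 ≈ 1.7662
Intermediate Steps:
n(B) = (1 + B)*(574 + B) (n(B) = (B + 574)*(B + (B + B)/(B + B)) = (574 + B)*(B + (2*B)/((2*B))) = (574 + B)*(B + (2*B)*(1/(2*B))) = (574 + B)*(B + 1) = (574 + B)*(1 + B) = (1 + B)*(574 + B))
-377129/(-442597) + 35987/n(V) = -377129/(-442597) + 35987/(574 + 61² + 575*61) = -377129*(-1/442597) + 35987/(574 + 3721 + 35075) = 377129/442597 + 35987/39370 = 30775306969/17425043890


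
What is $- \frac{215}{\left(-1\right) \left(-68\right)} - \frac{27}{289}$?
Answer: $- \frac{3763}{1156} \approx -3.2552$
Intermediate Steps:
$- \frac{215}{\left(-1\right) \left(-68\right)} - \frac{27}{289} = - \frac{215}{68} - \frac{27}{289} = - \frac{3763}{1156}$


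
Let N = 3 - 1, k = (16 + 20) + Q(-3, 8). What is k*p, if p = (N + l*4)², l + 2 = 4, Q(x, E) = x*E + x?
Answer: 900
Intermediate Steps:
Q(x, E) = x + E*x (Q(x, E) = E*x + x = x + E*x)
k = 9 (k = (16 + 20) - 3*(1 + 8) = 36 - 3*9 = 36 - 27 = 9)
l = 2 (l = -2 + 4 = 2)
N = 2
p = 100 (p = (2 + 2*4)² = (2 + 8)² = 10² = 100)
k*p = 9*100 = 900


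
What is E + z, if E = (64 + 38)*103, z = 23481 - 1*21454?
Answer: 12533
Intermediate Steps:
z = 2027 (z = 23481 - 21454 = 2027)
E = 10506 (E = 102*103 = 10506)
E + z = 10506 + 2027 = 12533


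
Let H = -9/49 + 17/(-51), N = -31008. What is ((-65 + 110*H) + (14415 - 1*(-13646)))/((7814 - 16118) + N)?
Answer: -1026763/1444716 ≈ -0.71070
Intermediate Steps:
H = -76/147 (H = -9*1/49 + 17*(-1/51) = -9/49 - ⅓ = -76/147 ≈ -0.51701)
((-65 + 110*H) + (14415 - 1*(-13646)))/((7814 - 16118) + N) = ((-65 + 110*(-76/147)) + (14415 - 1*(-13646)))/((7814 - 16118) - 31008) = ((-65 - 8360/147) + (14415 + 13646))/(-8304 - 31008) = (-17915/147 + 28061)/(-39312) = (4107052/147)*(-1/39312) = -1026763/1444716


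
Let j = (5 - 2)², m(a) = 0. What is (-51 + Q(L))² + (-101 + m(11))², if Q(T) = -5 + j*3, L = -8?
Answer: 11042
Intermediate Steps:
j = 9 (j = 3² = 9)
Q(T) = 22 (Q(T) = -5 + 9*3 = -5 + 27 = 22)
(-51 + Q(L))² + (-101 + m(11))² = (-51 + 22)² + (-101 + 0)² = (-29)² + (-101)² = 841 + 10201 = 11042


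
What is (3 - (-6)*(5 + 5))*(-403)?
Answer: -25389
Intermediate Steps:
(3 - (-6)*(5 + 5))*(-403) = (3 - (-6)*10)*(-403) = (3 - 6*(-10))*(-403) = (3 + 60)*(-403) = 63*(-403) = -25389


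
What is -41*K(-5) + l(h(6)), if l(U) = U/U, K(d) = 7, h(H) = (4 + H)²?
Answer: -286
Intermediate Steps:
l(U) = 1
-41*K(-5) + l(h(6)) = -41*7 + 1 = -287 + 1 = -286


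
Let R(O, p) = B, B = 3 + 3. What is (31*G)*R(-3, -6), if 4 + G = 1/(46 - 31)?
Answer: -3658/5 ≈ -731.60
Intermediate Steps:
B = 6
R(O, p) = 6
G = -59/15 (G = -4 + 1/(46 - 31) = -4 + 1/15 = -59/15 ≈ -3.9333)
(31*G)*R(-3, -6) = (31*(-59/15))*6 = -1829/15*6 = -3658/5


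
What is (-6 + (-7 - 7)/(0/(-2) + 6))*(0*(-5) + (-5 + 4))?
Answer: 25/3 ≈ 8.3333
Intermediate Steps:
(-6 + (-7 - 7)/(0/(-2) + 6))*(0*(-5) + (-5 + 4)) = (-6 - 14/(0*(-½) + 6))*(0 - 1) = (-6 - 14/(0 + 6))*(-1) = (-6 - 14/6)*(-1) = (-6 - 14*⅙)*(-1) = (-6 - 7/3)*(-1) = -25/3*(-1) = 25/3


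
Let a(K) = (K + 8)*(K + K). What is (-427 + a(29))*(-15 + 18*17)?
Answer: 500229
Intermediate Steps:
a(K) = 2*K*(8 + K) (a(K) = (8 + K)*(2*K) = 2*K*(8 + K))
(-427 + a(29))*(-15 + 18*17) = (-427 + 2*29*(8 + 29))*(-15 + 18*17) = (-427 + 2*29*37)*(-15 + 306) = (-427 + 2146)*291 = 1719*291 = 500229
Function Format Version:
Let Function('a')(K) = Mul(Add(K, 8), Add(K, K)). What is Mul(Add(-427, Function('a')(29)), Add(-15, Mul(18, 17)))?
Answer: 500229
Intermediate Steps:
Function('a')(K) = Mul(2, K, Add(8, K)) (Function('a')(K) = Mul(Add(8, K), Mul(2, K)) = Mul(2, K, Add(8, K)))
Mul(Add(-427, Function('a')(29)), Add(-15, Mul(18, 17))) = Mul(Add(-427, Mul(2, 29, Add(8, 29))), Add(-15, Mul(18, 17))) = Mul(Add(-427, Mul(2, 29, 37)), Add(-15, 306)) = Mul(Add(-427, 2146), 291) = Mul(1719, 291) = 500229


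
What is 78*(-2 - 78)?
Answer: -6240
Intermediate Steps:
78*(-2 - 78) = 78*(-80) = -6240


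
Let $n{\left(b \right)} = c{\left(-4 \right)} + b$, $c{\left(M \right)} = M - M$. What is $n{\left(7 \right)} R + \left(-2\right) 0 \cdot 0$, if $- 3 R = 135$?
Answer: $-315$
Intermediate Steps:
$R = -45$ ($R = \left(- \frac{1}{3}\right) 135 = -45$)
$c{\left(M \right)} = 0$
$n{\left(b \right)} = b$ ($n{\left(b \right)} = 0 + b = b$)
$n{\left(7 \right)} R + \left(-2\right) 0 \cdot 0 = 7 \left(-45\right) + \left(-2\right) 0 \cdot 0 = -315 + 0 \cdot 0 = -315 + 0 = -315$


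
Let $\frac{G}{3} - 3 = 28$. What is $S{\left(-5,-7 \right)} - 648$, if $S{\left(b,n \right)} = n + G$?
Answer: $-562$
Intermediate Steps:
$G = 93$ ($G = 9 + 3 \cdot 28 = 9 + 84 = 93$)
$S{\left(b,n \right)} = 93 + n$ ($S{\left(b,n \right)} = n + 93 = 93 + n$)
$S{\left(-5,-7 \right)} - 648 = \left(93 - 7\right) - 648 = 86 - 648 = -562$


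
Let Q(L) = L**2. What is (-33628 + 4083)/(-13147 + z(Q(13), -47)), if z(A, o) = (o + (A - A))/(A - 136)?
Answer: 974985/433898 ≈ 2.2470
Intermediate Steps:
z(A, o) = o/(-136 + A) (z(A, o) = (o + 0)/(-136 + A) = o/(-136 + A))
(-33628 + 4083)/(-13147 + z(Q(13), -47)) = (-33628 + 4083)/(-13147 - 47/(-136 + 13**2)) = -29545/(-13147 - 47/(-136 + 169)) = -29545/(-13147 - 47/33) = -29545/(-433898/33) = -29545*(-33/433898) = 974985/433898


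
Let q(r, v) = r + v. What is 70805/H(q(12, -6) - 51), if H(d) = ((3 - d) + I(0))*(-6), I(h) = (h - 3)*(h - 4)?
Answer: -14161/72 ≈ -196.68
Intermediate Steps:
I(h) = (-4 + h)*(-3 + h) (I(h) = (-3 + h)*(-4 + h) = (-4 + h)*(-3 + h))
H(d) = -90 + 6*d (H(d) = ((3 - d) + (12 + 0**2 - 7*0))*(-6) = ((3 - d) + (12 + 0 + 0))*(-6) = ((3 - d) + 12)*(-6) = (15 - d)*(-6) = -90 + 6*d)
70805/H(q(12, -6) - 51) = 70805/(-90 + 6*((12 - 6) - 51)) = 70805/(-90 + 6*(6 - 51)) = 70805/(-90 + 6*(-45)) = 70805/(-90 - 270) = 70805/(-360) = 70805*(-1/360) = -14161/72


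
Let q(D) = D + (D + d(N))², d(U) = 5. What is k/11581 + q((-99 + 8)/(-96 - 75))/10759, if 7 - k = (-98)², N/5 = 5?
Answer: -3008709576506/3643427985939 ≈ -0.82579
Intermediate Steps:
N = 25 (N = 5*5 = 25)
k = -9597 (k = 7 - 1*(-98)² = 7 - 1*9604 = 7 - 9604 = -9597)
q(D) = D + (5 + D)² (q(D) = D + (D + 5)² = D + (5 + D)²)
k/11581 + q((-99 + 8)/(-96 - 75))/10759 = -9597/11581 + ((-99 + 8)/(-96 - 75) + (5 + (-99 + 8)/(-96 - 75))²)/10759 = -9597*1/11581 + (-91/(-171) + (5 - 91/(-171))²)*(1/10759) = -9597/11581 + (-91*(-1/171) + (5 - 91*(-1/171))²)*(1/10759) = -9597/11581 + (91/171 + (5 + 91/171)²)*(1/10759) = -9597/11581 + (91/171 + (946/171)²)*(1/10759) = -9597/11581 + (91/171 + 894916/29241)*(1/10759) = -9597/11581 + (910477/29241)*(1/10759) = -9597/11581 + 910477/314603919 = -3008709576506/3643427985939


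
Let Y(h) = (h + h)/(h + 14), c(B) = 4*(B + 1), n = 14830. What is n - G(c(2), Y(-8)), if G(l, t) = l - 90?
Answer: 14908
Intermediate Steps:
c(B) = 4 + 4*B (c(B) = 4*(1 + B) = 4 + 4*B)
Y(h) = 2*h/(14 + h) (Y(h) = (2*h)/(14 + h) = 2*h/(14 + h))
G(l, t) = -90 + l
n - G(c(2), Y(-8)) = 14830 - (-90 + (4 + 4*2)) = 14830 - (-90 + (4 + 8)) = 14830 - (-90 + 12) = 14830 - 1*(-78) = 14830 + 78 = 14908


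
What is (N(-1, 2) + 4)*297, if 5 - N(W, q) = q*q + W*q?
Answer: 2079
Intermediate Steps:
N(W, q) = 5 - q² - W*q (N(W, q) = 5 - (q*q + W*q) = 5 - (q² + W*q) = 5 + (-q² - W*q) = 5 - q² - W*q)
(N(-1, 2) + 4)*297 = ((5 - 1*2² - 1*(-1)*2) + 4)*297 = ((5 - 1*4 + 2) + 4)*297 = ((5 - 4 + 2) + 4)*297 = (3 + 4)*297 = 7*297 = 2079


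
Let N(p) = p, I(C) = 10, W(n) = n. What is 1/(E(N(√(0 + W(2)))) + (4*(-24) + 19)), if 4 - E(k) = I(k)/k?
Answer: -73/5279 + 5*√2/5279 ≈ -0.012489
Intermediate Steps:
E(k) = 4 - 10/k
1/(E(N(√(0 + W(2)))) + (4*(-24) + 19)) = 1/((4 - 10/√(0 + 2)) + (4*(-24) + 19)) = 1/((4 - 10*√2/2) + (-96 + 19)) = 1/((4 - 5*√2) - 77) = 1/(-73 - 5*√2)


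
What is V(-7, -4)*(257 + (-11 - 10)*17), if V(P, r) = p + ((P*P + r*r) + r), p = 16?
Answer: -7700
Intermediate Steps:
V(P, r) = 16 + r + P**2 + r**2 (V(P, r) = 16 + ((P*P + r*r) + r) = 16 + ((P**2 + r**2) + r) = 16 + (r + P**2 + r**2) = 16 + r + P**2 + r**2)
V(-7, -4)*(257 + (-11 - 10)*17) = (16 - 4 + (-7)**2 + (-4)**2)*(257 + (-11 - 10)*17) = (16 - 4 + 49 + 16)*(257 - 21*17) = 77*(257 - 357) = 77*(-100) = -7700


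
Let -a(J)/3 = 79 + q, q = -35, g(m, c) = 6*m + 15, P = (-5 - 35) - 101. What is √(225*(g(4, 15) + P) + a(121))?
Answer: I*√23082 ≈ 151.93*I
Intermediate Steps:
P = -141 (P = -40 - 101 = -141)
g(m, c) = 15 + 6*m
a(J) = -132 (a(J) = -3*(79 - 35) = -3*44 = -132)
√(225*(g(4, 15) + P) + a(121)) = √(225*((15 + 6*4) - 141) - 132) = √(225*((15 + 24) - 141) - 132) = √(225*(39 - 141) - 132) = √(225*(-102) - 132) = √(-22950 - 132) = √(-23082) = I*√23082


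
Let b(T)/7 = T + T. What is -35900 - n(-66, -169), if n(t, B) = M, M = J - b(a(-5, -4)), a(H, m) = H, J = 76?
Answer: -36046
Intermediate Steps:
b(T) = 14*T (b(T) = 7*(T + T) = 7*(2*T) = 14*T)
M = 146 (M = 76 - 14*(-5) = 76 - 1*(-70) = 76 + 70 = 146)
n(t, B) = 146
-35900 - n(-66, -169) = -35900 - 1*146 = -35900 - 146 = -36046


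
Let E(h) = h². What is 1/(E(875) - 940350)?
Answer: -1/174725 ≈ -5.7233e-6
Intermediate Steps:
1/(E(875) - 940350) = 1/(875² - 940350) = 1/(765625 - 940350) = 1/(-174725) = -1/174725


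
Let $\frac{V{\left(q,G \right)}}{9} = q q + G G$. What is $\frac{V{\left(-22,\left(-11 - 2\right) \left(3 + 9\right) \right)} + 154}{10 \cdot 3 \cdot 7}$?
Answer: $\frac{111767}{105} \approx 1064.4$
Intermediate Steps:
$V{\left(q,G \right)} = 9 G^{2} + 9 q^{2}$ ($V{\left(q,G \right)} = 9 \left(q q + G G\right) = 9 \left(q^{2} + G^{2}\right) = 9 \left(G^{2} + q^{2}\right) = 9 G^{2} + 9 q^{2}$)
$\frac{V{\left(-22,\left(-11 - 2\right) \left(3 + 9\right) \right)} + 154}{10 \cdot 3 \cdot 7} = \frac{\left(9 \left(\left(-11 - 2\right) \left(3 + 9\right)\right)^{2} + 9 \left(-22\right)^{2}\right) + 154}{10 \cdot 3 \cdot 7} = \frac{\left(9 \left(\left(-13\right) 12\right)^{2} + 9 \cdot 484\right) + 154}{30 \cdot 7} = \frac{\left(9 \left(-156\right)^{2} + 4356\right) + 154}{210} = \left(\left(9 \cdot 24336 + 4356\right) + 154\right) \frac{1}{210} = \left(\left(219024 + 4356\right) + 154\right) \frac{1}{210} = \left(223380 + 154\right) \frac{1}{210} = 223534 \cdot \frac{1}{210} = \frac{111767}{105}$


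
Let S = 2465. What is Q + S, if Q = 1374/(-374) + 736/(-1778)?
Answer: 409109436/166243 ≈ 2460.9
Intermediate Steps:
Q = -679559/166243 (Q = 1374*(-1/374) + 736*(-1/1778) = -687/187 - 368/889 = -679559/166243 ≈ -4.0877)
Q + S = -679559/166243 + 2465 = 409109436/166243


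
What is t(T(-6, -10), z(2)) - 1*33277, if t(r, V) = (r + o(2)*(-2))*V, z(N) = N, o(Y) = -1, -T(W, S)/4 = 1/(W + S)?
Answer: -66545/2 ≈ -33273.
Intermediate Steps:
T(W, S) = -4/(S + W) (T(W, S) = -4/(W + S) = -4/(S + W))
t(r, V) = V*(2 + r) (t(r, V) = (r - 1*(-2))*V = (r + 2)*V = (2 + r)*V = V*(2 + r))
t(T(-6, -10), z(2)) - 1*33277 = 2*(2 - 4/(-10 - 6)) - 1*33277 = 2*(2 - 4/(-16)) - 33277 = 2*(2 - 4*(-1/16)) - 33277 = 2*(2 + 1/4) - 33277 = 2*(9/4) - 33277 = 9/2 - 33277 = -66545/2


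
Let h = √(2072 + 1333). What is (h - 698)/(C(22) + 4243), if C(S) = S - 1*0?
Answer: -698/4265 + √3405/4265 ≈ -0.14998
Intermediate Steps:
C(S) = S (C(S) = S + 0 = S)
h = √3405 ≈ 58.352
(h - 698)/(C(22) + 4243) = (√3405 - 698)/(22 + 4243) = (-698 + √3405)/4265 = (-698 + √3405)*(1/4265) = -698/4265 + √3405/4265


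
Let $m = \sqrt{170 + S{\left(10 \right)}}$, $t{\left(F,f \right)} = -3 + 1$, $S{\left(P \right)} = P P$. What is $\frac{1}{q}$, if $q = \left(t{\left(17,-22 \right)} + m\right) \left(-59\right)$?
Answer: $- \frac{1}{7847} - \frac{3 \sqrt{30}}{15694} \approx -0.0011744$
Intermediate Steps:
$S{\left(P \right)} = P^{2}$
$t{\left(F,f \right)} = -2$
$m = 3 \sqrt{30}$ ($m = \sqrt{170 + 10^{2}} = \sqrt{170 + 100} = \sqrt{270} = 3 \sqrt{30} \approx 16.432$)
$q = 118 - 177 \sqrt{30}$ ($q = \left(-2 + 3 \sqrt{30}\right) \left(-59\right) = 118 - 177 \sqrt{30} \approx -851.47$)
$\frac{1}{q} = \frac{1}{118 - 177 \sqrt{30}}$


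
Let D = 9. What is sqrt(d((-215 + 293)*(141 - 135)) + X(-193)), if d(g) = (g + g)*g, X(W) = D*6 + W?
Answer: sqrt(437909) ≈ 661.75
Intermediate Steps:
X(W) = 54 + W (X(W) = 9*6 + W = 54 + W)
d(g) = 2*g**2 (d(g) = (2*g)*g = 2*g**2)
sqrt(d((-215 + 293)*(141 - 135)) + X(-193)) = sqrt(2*((-215 + 293)*(141 - 135))**2 + (54 - 193)) = sqrt(2*(78*6)**2 - 139) = sqrt(2*468**2 - 139) = sqrt(2*219024 - 139) = sqrt(438048 - 139) = sqrt(437909)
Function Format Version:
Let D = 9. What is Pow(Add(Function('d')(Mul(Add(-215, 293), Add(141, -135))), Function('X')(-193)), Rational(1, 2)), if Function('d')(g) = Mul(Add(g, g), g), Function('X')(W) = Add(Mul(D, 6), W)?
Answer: Pow(437909, Rational(1, 2)) ≈ 661.75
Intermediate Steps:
Function('X')(W) = Add(54, W) (Function('X')(W) = Add(Mul(9, 6), W) = Add(54, W))
Function('d')(g) = Mul(2, Pow(g, 2)) (Function('d')(g) = Mul(Mul(2, g), g) = Mul(2, Pow(g, 2)))
Pow(Add(Function('d')(Mul(Add(-215, 293), Add(141, -135))), Function('X')(-193)), Rational(1, 2)) = Pow(Add(Mul(2, Pow(Mul(Add(-215, 293), Add(141, -135)), 2)), Add(54, -193)), Rational(1, 2)) = Pow(Add(Mul(2, Pow(Mul(78, 6), 2)), -139), Rational(1, 2)) = Pow(Add(Mul(2, Pow(468, 2)), -139), Rational(1, 2)) = Pow(Add(Mul(2, 219024), -139), Rational(1, 2)) = Pow(Add(438048, -139), Rational(1, 2)) = Pow(437909, Rational(1, 2))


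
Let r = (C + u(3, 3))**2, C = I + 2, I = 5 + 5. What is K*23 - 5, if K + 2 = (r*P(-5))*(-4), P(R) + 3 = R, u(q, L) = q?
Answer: 165549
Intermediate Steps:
P(R) = -3 + R
I = 10
C = 12 (C = 10 + 2 = 12)
r = 225 (r = (12 + 3)**2 = 15**2 = 225)
K = 7198 (K = -2 + (225*(-3 - 5))*(-4) = -2 + (225*(-8))*(-4) = -2 - 1800*(-4) = -2 + 7200 = 7198)
K*23 - 5 = 7198*23 - 5 = 165554 - 5 = 165549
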